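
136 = 136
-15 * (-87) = 1305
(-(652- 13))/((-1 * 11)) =639/11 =58.09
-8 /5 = -1.60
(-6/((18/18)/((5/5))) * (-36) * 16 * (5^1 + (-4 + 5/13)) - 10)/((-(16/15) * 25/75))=-1396755/104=-13430.34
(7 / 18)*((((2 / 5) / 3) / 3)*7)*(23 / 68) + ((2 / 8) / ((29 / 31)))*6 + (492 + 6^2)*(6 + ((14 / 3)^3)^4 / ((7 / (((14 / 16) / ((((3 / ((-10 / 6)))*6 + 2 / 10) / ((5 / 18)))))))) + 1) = -153722462671375055053 / 833161313340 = -184505041.47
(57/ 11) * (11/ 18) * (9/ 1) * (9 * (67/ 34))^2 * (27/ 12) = 186531417/ 9248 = 20169.92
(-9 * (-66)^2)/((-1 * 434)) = 90.33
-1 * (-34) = 34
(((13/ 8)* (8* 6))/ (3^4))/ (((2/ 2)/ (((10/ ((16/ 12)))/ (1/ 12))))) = 260/ 3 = 86.67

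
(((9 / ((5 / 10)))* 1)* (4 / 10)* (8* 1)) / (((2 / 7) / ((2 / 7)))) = 288 / 5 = 57.60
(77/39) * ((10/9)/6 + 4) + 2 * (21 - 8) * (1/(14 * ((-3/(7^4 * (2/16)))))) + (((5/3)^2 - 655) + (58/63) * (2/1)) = -48820171/58968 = -827.91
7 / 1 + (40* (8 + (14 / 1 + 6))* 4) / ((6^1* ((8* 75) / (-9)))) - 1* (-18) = 69 / 5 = 13.80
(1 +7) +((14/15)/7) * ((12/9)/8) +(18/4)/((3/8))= 901/45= 20.02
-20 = -20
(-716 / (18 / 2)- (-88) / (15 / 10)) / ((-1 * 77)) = 188 / 693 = 0.27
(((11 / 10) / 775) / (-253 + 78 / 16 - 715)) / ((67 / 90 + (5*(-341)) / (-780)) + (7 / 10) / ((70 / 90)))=-20592 / 53521434125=-0.00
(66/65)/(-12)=-11/130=-0.08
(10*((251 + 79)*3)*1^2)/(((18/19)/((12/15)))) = 8360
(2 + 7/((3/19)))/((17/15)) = 40.88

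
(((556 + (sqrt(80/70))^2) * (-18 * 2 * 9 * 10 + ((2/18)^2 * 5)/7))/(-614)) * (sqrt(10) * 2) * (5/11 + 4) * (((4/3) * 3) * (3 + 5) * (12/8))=38211160000 * sqrt(10)/30393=3975727.89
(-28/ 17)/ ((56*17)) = -1/ 578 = -0.00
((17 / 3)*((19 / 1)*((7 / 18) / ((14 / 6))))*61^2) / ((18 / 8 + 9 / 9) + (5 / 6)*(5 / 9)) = 7211298 / 401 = 17983.29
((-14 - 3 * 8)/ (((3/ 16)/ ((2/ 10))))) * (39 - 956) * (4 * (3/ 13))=2230144/ 65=34309.91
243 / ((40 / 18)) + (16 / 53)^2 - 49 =3395583 / 56180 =60.44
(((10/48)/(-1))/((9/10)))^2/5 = 125/11664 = 0.01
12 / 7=1.71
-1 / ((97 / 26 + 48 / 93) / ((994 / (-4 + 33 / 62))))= 7096024 / 105135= 67.49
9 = 9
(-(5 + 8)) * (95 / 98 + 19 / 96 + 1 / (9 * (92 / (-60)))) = -1539889 / 108192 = -14.23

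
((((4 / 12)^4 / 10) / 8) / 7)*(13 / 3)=13 / 136080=0.00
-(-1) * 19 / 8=19 / 8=2.38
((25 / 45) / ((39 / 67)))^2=112225 / 123201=0.91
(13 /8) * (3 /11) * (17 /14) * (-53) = -35139 /1232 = -28.52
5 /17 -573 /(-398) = 1.73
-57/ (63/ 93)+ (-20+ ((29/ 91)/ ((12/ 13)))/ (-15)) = -131249/ 1260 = -104.17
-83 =-83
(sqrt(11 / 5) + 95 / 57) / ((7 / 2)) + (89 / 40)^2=2 * sqrt(55) / 35 + 182341 / 33600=5.85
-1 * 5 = -5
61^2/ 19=3721/ 19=195.84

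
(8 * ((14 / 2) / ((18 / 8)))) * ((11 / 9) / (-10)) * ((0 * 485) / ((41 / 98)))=0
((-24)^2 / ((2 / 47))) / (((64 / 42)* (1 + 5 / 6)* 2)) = 26649 / 11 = 2422.64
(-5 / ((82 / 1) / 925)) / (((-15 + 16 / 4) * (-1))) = -4625 / 902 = -5.13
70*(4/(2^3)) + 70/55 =399/11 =36.27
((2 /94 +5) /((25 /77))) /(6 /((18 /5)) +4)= 54516 /19975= 2.73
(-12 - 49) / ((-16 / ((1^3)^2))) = 61 / 16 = 3.81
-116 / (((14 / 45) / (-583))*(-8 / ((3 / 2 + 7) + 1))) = -14455485 / 56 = -258133.66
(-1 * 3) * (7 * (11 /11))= -21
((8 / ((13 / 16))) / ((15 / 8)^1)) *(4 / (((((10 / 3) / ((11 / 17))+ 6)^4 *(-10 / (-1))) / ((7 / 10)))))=2767149 / 29103464000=0.00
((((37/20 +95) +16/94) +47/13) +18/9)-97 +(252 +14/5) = 3182523/12220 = 260.44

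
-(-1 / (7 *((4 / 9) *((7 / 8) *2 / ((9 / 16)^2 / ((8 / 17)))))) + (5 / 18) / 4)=48817 / 903168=0.05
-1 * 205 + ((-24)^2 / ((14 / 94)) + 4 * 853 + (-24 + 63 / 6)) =98853 / 14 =7060.93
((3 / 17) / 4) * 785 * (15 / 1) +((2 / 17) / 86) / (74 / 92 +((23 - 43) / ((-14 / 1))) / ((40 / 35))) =287086643 / 552636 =519.49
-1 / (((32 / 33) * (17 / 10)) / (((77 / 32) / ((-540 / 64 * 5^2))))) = 0.01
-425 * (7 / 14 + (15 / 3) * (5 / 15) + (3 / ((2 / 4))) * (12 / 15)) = -17765 / 6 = -2960.83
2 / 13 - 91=-1181 / 13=-90.85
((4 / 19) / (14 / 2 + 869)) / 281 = 1 / 1169241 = 0.00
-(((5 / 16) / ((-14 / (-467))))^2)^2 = -29726757450625 / 2517630976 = -11807.43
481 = 481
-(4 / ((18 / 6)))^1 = -4 / 3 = -1.33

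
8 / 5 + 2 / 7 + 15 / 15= 101 / 35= 2.89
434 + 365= 799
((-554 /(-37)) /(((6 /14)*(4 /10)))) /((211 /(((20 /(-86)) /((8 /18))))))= -145425 /671402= -0.22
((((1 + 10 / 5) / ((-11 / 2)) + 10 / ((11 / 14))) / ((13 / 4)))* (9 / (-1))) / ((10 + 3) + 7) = -1206 / 715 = -1.69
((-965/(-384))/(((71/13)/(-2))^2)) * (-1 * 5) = -1.68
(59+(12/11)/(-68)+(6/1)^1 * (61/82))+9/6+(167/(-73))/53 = 3850587929/59327246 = 64.90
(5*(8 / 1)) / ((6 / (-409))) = -8180 / 3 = -2726.67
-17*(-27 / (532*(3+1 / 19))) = 459 / 1624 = 0.28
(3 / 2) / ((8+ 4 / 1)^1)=1 / 8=0.12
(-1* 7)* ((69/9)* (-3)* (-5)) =-805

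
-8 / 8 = -1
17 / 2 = 8.50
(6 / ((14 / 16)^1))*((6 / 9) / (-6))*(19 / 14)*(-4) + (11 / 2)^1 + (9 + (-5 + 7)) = 6067 / 294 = 20.64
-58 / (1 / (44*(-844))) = 2153888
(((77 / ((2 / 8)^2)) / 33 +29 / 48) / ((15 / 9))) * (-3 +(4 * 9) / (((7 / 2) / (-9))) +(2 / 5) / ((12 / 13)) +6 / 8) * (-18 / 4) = 216569709 / 22400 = 9668.29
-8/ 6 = -4/ 3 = -1.33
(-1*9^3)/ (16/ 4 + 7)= -729/ 11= -66.27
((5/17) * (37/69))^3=6331625/1613964717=0.00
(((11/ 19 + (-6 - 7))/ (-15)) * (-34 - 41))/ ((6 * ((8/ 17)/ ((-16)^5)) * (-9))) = -2562674.78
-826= -826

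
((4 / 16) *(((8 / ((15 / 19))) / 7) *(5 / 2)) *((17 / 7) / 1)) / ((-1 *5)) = -323 / 735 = -0.44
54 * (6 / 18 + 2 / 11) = 306 / 11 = 27.82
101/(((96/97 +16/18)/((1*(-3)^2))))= 793557/1640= 483.88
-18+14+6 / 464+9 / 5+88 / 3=94469 / 3480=27.15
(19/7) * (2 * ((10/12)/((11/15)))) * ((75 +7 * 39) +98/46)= 3825175/1771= 2159.90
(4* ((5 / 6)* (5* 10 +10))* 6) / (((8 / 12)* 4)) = 450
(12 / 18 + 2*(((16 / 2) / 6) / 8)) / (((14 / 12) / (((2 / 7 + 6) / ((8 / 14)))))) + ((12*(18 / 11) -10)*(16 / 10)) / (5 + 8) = 53126 / 5005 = 10.61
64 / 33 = 1.94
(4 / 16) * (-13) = -13 / 4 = -3.25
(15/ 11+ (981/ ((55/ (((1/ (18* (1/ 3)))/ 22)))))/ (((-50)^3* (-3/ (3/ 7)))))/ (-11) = -2887500327/ 23292500000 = -0.12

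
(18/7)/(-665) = -18/4655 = -0.00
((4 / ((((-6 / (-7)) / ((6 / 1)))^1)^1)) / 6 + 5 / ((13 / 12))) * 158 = 1466.56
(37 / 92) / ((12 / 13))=481 / 1104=0.44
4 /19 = 0.21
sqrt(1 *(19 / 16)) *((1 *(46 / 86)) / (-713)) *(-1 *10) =5 *sqrt(19) / 2666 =0.01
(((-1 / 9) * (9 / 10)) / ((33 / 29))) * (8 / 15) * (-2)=232 / 2475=0.09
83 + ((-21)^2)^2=194564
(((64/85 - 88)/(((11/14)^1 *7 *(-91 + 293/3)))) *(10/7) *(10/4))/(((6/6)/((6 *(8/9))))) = -59328/1309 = -45.32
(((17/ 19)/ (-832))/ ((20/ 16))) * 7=-119/ 19760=-0.01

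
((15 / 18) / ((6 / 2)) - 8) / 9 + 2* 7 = 2129 / 162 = 13.14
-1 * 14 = -14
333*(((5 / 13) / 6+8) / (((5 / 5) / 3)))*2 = 209457 / 13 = 16112.08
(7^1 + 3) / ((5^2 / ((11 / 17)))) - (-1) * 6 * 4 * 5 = 10222 / 85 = 120.26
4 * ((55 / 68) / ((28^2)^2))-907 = -9477380809 / 10449152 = -907.00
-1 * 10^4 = -10000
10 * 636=6360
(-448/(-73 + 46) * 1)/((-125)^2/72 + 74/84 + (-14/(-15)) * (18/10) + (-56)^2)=627200/126840729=0.00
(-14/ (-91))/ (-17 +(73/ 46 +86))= 92/ 42211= 0.00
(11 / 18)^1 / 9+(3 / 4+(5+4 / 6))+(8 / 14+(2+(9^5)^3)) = 466961087590684471 / 2268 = 205891132094658.06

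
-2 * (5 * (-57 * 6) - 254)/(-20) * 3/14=-1473/35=-42.09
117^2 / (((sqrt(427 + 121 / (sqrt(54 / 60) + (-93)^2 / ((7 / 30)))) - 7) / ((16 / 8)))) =27378 * sqrt(21 * sqrt(10) + 2594700) / (7 * (-sqrt(3) * sqrt(7 * sqrt(10) + 864900) + sqrt(183 * sqrt(10) + 22611130))) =2003.65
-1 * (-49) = 49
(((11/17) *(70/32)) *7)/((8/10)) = 13475/1088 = 12.39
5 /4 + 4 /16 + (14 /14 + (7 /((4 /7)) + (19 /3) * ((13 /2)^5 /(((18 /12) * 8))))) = 7071559 /1152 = 6138.51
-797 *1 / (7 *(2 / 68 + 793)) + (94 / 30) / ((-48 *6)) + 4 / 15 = 18299089 / 163072224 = 0.11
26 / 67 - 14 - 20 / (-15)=-2468 / 201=-12.28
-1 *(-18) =18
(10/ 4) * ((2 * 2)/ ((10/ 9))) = 9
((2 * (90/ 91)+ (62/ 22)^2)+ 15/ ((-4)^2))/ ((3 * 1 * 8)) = 1912861/ 4228224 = 0.45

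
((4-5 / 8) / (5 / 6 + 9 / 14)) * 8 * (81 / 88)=45927 / 2728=16.84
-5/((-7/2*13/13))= 10/7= 1.43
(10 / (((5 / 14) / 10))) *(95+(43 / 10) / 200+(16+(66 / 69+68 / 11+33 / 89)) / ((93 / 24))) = 987873776127 / 34901350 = 28304.74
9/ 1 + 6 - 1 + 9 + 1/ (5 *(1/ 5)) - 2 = 22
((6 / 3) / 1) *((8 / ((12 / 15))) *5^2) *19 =9500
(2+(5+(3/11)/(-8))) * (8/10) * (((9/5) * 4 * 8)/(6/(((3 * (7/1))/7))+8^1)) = 44136/1375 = 32.10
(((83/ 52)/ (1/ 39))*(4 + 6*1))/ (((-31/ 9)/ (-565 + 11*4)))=5837805/ 62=94158.15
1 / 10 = 0.10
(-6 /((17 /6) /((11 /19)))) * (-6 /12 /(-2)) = -99 /323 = -0.31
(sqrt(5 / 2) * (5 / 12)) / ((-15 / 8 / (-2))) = 2 * sqrt(10) / 9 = 0.70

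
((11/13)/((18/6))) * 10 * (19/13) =2090/507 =4.12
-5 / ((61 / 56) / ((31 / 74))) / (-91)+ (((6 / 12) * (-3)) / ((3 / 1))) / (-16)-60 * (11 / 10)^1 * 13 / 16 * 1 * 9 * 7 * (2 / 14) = -453093223 / 938912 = -482.57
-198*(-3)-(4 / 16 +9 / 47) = 111589 / 188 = 593.56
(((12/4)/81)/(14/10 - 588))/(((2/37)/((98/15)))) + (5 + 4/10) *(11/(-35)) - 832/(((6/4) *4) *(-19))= 5.59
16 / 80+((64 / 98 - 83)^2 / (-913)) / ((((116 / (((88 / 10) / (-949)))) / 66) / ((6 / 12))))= 6021747868 / 27422337215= 0.22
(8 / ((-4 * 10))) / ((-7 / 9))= 9 / 35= 0.26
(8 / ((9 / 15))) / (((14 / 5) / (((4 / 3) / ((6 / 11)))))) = 2200 / 189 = 11.64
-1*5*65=-325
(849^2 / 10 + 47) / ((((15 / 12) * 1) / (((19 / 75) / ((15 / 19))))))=520757662 / 28125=18515.83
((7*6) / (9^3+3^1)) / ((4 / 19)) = 133 / 488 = 0.27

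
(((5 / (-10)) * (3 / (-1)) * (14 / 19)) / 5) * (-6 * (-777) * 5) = 97902 / 19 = 5152.74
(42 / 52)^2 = 441 / 676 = 0.65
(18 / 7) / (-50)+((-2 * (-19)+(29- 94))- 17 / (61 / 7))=-309599 / 10675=-29.00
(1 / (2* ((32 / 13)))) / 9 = 13 / 576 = 0.02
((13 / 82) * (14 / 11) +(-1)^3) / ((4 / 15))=-1350 / 451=-2.99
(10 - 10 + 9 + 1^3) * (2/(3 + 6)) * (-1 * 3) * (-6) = 40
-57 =-57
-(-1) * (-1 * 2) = -2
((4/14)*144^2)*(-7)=-41472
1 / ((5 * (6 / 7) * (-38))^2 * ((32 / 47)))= 2303 / 41587200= 0.00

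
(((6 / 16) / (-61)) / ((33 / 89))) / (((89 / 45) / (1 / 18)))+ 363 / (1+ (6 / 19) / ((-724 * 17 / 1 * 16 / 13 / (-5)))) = 7290874894033 / 20087174096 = 362.96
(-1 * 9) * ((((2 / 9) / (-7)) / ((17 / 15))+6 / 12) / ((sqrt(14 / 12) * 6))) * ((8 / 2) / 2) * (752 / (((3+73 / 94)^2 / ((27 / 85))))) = -30229935264 * sqrt(42) / 8923200125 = -21.96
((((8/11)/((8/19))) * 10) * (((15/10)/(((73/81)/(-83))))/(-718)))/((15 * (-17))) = -127737/9801418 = -0.01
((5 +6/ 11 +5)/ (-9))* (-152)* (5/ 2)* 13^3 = 96843760/ 99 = 978219.80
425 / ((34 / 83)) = 1037.50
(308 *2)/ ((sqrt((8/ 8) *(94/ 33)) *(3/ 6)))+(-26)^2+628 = 616 *sqrt(3102)/ 47+1304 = 2033.97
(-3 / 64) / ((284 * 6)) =-1 / 36352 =-0.00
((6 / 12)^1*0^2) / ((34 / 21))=0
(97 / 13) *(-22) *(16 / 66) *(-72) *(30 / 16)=69840 / 13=5372.31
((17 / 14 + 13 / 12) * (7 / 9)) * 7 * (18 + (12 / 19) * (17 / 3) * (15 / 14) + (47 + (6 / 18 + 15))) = 6481519 / 6156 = 1052.88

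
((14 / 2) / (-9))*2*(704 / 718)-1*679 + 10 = -2166467 / 3231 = -670.53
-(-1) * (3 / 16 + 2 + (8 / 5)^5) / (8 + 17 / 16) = 633663 / 453125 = 1.40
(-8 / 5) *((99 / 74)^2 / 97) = -19602 / 663965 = -0.03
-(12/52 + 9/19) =-174/247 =-0.70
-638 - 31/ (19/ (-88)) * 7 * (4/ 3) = 40018/ 57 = 702.07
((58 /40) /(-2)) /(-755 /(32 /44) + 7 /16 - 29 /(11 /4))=638 /922445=0.00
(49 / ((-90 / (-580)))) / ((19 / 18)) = 5684 / 19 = 299.16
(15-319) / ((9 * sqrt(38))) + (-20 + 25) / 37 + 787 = 29124 / 37-8 * sqrt(38) / 9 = 781.66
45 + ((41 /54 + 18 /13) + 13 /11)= 373171 /7722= 48.33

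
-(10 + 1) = -11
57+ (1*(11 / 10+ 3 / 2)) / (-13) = 284 / 5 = 56.80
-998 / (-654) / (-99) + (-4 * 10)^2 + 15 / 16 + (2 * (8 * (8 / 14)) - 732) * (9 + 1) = -20404595923 / 3625776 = -5627.65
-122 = -122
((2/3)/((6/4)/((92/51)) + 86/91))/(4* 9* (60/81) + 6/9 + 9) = 33488/3242423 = 0.01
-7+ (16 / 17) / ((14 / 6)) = -785 / 119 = -6.60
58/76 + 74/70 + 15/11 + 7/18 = 235217/65835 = 3.57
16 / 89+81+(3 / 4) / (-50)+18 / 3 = 1551533 / 17800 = 87.16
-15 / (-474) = 5 / 158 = 0.03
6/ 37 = 0.16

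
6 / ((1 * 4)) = 3 / 2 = 1.50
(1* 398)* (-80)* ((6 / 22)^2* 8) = -2292480 / 121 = -18946.12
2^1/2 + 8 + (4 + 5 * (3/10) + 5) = 39/2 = 19.50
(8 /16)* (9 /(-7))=-9 /14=-0.64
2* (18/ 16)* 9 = 81/ 4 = 20.25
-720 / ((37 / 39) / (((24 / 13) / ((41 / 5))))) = -259200 / 1517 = -170.86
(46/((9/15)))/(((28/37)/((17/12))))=72335/504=143.52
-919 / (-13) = 919 / 13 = 70.69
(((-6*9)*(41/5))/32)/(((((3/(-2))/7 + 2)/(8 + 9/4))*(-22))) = 317709/88000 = 3.61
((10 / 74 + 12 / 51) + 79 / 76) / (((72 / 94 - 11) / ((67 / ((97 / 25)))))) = -5305986275 / 2230391228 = -2.38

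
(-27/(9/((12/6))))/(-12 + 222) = -1/35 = -0.03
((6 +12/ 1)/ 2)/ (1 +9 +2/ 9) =81/ 92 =0.88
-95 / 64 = -1.48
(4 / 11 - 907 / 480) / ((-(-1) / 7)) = -56399 / 5280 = -10.68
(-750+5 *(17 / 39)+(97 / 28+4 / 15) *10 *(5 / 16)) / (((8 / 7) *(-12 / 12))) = 6431105 / 9984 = 644.14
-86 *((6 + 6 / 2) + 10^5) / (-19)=8600774 / 19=452672.32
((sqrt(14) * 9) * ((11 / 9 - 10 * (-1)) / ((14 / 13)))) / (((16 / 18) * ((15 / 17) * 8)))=66963 * sqrt(14) / 4480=55.93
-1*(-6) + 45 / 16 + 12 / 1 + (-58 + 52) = 237 / 16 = 14.81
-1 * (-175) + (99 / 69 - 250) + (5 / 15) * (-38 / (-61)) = -308762 / 4209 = -73.36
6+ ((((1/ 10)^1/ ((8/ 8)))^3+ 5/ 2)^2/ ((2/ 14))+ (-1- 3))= 45785007/ 1000000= 45.79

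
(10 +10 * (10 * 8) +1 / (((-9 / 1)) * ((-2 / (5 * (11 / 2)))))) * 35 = 1022525 / 36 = 28403.47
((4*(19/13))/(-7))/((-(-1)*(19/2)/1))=-8/91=-0.09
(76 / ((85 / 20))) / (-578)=-152 / 4913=-0.03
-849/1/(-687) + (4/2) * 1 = 741/229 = 3.24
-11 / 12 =-0.92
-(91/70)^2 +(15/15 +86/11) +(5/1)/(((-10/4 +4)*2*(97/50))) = 7.99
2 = 2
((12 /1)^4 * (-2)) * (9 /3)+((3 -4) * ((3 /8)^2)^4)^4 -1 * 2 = -9857409523699740352860531024052607 /79228162514264337593543950336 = -124418.00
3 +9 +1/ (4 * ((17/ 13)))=829/ 68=12.19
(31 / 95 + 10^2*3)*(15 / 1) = 85593 / 19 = 4504.89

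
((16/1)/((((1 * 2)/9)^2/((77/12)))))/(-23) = -2079/23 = -90.39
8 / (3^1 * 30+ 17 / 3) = 0.08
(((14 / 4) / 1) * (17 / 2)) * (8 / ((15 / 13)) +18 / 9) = 7973 / 30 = 265.77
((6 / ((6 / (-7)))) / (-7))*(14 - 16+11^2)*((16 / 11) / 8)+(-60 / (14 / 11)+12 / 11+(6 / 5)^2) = -44228 / 1925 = -22.98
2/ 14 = 1/ 7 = 0.14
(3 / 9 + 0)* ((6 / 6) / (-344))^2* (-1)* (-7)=7 / 355008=0.00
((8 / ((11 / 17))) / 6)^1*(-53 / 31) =-3.52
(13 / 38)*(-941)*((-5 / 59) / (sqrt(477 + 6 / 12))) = 12233*sqrt(1910) / 428222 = 1.25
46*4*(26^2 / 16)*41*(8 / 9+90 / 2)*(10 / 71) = 1316371420 / 639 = 2060049.17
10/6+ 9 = 10.67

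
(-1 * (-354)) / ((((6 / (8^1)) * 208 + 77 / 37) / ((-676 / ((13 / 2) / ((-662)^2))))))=-596972470848 / 5849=-102064023.05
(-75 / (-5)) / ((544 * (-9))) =-5 / 1632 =-0.00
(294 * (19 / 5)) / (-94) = -2793 / 235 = -11.89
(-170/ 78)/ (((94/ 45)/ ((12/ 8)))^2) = -516375/ 459472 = -1.12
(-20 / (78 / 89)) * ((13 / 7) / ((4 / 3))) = -445 / 14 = -31.79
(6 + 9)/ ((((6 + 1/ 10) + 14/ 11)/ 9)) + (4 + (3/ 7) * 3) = 133957/ 5677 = 23.60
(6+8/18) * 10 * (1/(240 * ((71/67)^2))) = 130181/544428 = 0.24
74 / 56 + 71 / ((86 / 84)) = 85087 / 1204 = 70.67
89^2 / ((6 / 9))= 23763 / 2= 11881.50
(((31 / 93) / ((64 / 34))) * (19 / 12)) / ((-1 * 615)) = -323 / 708480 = -0.00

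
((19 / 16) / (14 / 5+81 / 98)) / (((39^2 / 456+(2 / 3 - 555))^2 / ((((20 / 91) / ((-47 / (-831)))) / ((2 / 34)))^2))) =7884663740991360 / 1675171461389362417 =0.00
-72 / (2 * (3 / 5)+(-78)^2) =-60 / 5071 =-0.01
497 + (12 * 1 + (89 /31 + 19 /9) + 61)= 160420 /279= 574.98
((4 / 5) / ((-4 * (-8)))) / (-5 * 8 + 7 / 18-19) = -9 / 21100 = -0.00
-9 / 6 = -3 / 2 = -1.50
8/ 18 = 4/ 9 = 0.44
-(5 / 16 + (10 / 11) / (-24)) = -145 / 528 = -0.27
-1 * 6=-6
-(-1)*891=891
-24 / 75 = -8 / 25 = -0.32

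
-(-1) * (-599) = -599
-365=-365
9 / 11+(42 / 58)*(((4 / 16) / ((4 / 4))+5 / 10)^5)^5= 294055599354706197 / 359162070282797056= 0.82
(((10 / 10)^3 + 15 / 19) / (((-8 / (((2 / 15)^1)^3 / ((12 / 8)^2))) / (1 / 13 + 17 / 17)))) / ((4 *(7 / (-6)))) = 136 / 2500875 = 0.00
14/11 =1.27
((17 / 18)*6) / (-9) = -17 / 27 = -0.63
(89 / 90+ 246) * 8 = 88916 / 45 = 1975.91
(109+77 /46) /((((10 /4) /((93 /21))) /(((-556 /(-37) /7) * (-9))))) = -789736284 /208495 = -3787.79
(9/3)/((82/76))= 114/41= 2.78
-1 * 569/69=-569/69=-8.25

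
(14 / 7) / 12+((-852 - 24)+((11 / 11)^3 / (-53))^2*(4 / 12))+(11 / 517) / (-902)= -52149189358 / 59542373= -875.83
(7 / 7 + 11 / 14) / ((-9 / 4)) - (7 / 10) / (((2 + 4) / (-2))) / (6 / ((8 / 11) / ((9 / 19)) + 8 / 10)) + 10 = 9.30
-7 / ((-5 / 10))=14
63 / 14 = 9 / 2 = 4.50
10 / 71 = 0.14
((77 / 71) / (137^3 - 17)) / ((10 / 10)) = 77 / 182564856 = 0.00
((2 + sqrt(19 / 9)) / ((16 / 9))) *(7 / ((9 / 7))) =49 *sqrt(19) / 48 + 49 / 8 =10.57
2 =2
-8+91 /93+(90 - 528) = -41387 /93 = -445.02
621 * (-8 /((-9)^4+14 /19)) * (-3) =283176 /124673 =2.27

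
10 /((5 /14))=28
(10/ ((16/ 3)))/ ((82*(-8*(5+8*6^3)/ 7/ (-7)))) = 735/ 9094784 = 0.00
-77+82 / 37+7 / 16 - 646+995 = 162595 / 592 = 274.65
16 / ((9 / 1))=1.78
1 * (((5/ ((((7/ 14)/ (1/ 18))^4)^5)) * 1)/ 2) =5/ 24315330918113857602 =0.00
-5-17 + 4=-18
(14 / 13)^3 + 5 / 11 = 41169 / 24167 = 1.70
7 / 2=3.50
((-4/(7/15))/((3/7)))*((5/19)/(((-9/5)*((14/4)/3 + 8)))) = 200/627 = 0.32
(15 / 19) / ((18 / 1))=5 / 114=0.04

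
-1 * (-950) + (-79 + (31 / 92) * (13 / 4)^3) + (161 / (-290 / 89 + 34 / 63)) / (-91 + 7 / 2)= 495481438809 / 560979200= 883.24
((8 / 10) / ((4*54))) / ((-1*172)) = -1 / 46440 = -0.00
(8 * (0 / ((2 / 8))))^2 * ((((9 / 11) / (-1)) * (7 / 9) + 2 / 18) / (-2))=0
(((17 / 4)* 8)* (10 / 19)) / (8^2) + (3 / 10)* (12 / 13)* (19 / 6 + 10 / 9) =28933 / 19760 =1.46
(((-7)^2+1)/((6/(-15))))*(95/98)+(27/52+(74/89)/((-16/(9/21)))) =-54732107/453544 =-120.68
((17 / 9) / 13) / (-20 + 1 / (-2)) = -34 / 4797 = -0.01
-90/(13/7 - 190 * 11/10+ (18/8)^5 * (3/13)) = 8386560/18062371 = 0.46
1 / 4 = 0.25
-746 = -746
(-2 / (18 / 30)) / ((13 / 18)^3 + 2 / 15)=-97200 / 14873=-6.54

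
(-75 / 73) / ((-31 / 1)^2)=-75 / 70153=-0.00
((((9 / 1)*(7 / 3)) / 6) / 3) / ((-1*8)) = -7 / 48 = -0.15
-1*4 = -4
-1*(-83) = 83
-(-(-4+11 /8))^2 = -441 /64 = -6.89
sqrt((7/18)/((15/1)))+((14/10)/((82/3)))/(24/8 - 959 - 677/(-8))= -84/1429055+sqrt(210)/90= 0.16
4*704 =2816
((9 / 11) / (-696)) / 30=-1 / 25520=-0.00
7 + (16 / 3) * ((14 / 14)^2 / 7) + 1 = 184 / 21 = 8.76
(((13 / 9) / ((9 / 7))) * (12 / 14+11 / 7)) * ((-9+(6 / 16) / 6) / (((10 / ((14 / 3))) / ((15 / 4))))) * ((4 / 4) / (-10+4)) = 221221 / 31104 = 7.11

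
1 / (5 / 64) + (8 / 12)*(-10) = 92 / 15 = 6.13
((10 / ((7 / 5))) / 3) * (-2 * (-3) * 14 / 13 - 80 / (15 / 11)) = -101800 / 819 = -124.30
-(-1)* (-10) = -10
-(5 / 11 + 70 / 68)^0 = -1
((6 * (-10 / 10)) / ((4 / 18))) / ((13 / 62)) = -128.77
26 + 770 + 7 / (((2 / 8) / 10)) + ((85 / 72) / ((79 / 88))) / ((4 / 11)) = 3070429 / 2844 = 1079.62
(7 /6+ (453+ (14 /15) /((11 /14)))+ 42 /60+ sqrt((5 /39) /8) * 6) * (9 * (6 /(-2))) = -677241 /55 - 27 * sqrt(390) /26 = -12333.98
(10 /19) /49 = 10 /931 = 0.01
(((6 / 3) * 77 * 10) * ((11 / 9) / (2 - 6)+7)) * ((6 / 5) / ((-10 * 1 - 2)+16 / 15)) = -92785 / 82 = -1131.52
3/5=0.60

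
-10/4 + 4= 3/2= 1.50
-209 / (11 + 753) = -209 / 764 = -0.27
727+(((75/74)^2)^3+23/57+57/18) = 6848113542544705/9359769940032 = 731.65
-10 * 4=-40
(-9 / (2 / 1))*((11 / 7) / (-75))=33 / 350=0.09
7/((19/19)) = 7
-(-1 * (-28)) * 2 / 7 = -8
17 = 17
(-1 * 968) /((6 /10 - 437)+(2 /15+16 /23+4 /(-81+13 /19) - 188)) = 127405740 /82079413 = 1.55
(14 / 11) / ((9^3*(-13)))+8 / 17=833738 / 1772199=0.47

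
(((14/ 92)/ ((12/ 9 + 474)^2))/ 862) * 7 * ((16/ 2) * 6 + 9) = 25137/ 80631390352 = 0.00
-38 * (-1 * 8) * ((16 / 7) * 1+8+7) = 36784 / 7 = 5254.86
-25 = -25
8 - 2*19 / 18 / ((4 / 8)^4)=-232 / 9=-25.78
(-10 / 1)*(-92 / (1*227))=920 / 227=4.05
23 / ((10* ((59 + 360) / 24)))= 0.13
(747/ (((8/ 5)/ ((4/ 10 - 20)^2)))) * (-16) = -14348376/ 5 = -2869675.20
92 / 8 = 23 / 2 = 11.50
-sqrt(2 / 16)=-sqrt(2) / 4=-0.35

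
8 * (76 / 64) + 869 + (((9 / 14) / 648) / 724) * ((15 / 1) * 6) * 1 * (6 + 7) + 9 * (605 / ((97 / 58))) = 16259143633 / 3932768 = 4134.27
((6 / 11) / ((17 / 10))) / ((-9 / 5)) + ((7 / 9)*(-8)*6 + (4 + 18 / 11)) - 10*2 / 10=-33.88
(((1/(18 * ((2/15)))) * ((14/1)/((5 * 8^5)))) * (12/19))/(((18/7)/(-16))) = -49/350208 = -0.00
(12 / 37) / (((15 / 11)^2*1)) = 0.17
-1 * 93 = -93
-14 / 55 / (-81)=14 / 4455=0.00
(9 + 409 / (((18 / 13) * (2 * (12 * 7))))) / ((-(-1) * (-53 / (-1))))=32533 / 160272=0.20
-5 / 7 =-0.71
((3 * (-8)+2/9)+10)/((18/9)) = -62/9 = -6.89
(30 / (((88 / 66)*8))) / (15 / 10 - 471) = -15 / 2504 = -0.01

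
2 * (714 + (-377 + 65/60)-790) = -5423/6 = -903.83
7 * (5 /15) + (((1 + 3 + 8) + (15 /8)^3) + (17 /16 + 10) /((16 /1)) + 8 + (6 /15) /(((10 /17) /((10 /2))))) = 253567 /7680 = 33.02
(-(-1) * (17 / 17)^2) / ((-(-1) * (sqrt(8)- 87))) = -87 / 7561- 2 * sqrt(2) / 7561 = -0.01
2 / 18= 1 / 9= 0.11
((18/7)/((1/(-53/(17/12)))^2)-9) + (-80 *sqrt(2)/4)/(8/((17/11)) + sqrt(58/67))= -1002320 *sqrt(2)/251043 + 5780 *sqrt(1943)/251043 + 7262721/2023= 3585.44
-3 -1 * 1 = -4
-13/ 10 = -1.30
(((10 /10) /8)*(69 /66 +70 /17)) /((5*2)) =1931 /29920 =0.06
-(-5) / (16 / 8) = 5 / 2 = 2.50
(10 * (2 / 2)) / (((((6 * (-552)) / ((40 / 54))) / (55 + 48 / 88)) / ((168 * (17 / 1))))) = -7270900 / 20493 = -354.80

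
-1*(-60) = 60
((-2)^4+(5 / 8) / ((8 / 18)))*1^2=557 / 32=17.41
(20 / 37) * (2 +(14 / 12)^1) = 190 / 111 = 1.71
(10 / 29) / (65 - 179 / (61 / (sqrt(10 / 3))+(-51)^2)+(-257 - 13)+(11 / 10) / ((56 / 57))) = -43262047734813600 / 25587452592271103627 - 34241984000 * sqrt(30) / 25587452592271103627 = -0.00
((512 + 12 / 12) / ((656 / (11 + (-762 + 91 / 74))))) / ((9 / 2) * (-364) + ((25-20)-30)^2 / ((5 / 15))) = -9487593 / 3834976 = -2.47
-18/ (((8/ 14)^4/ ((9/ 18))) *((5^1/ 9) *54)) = -7203/ 2560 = -2.81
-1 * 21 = -21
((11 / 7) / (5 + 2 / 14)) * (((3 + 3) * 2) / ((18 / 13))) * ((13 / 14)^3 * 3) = 314171 / 49392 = 6.36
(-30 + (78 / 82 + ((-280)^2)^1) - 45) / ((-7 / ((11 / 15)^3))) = -4274325484 / 968625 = -4412.78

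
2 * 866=1732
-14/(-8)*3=21/4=5.25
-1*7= -7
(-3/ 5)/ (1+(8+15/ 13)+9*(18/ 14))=-91/ 3295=-0.03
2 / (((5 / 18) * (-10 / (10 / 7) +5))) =-18 / 5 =-3.60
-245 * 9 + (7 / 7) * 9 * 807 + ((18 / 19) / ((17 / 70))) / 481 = 5058.01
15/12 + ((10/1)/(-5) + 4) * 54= 437/4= 109.25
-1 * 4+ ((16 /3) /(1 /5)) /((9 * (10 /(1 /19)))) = -2044 /513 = -3.98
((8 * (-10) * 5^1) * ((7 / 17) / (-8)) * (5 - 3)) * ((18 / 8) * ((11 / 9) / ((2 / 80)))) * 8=616000 / 17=36235.29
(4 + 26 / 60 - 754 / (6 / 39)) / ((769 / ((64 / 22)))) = -2350352 / 126885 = -18.52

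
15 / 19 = 0.79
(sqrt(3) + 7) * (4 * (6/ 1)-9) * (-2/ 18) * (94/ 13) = -3290/ 39-470 * sqrt(3)/ 39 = -105.23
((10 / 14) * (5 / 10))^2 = 25 / 196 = 0.13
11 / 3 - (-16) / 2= 35 / 3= 11.67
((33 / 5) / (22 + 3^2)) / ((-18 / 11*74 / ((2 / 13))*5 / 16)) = -968 / 1118325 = -0.00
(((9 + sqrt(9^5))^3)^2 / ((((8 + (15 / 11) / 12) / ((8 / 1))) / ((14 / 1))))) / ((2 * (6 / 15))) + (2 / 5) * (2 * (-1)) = 375607855403827132 / 85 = 4418915945927378.02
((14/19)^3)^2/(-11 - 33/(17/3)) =-64001056/6727560983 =-0.01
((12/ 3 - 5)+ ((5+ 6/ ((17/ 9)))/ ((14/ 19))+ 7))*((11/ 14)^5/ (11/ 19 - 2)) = -3.60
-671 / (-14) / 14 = 671 / 196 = 3.42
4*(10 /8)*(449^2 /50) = 201601 /10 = 20160.10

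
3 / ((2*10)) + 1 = 23 / 20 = 1.15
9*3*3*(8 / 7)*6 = 3888 / 7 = 555.43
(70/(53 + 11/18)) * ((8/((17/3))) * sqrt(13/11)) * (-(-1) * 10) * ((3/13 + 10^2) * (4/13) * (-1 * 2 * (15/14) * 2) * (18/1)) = -24317107200 * sqrt(143)/6099379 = -47675.40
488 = 488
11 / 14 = 0.79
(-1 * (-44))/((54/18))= 44/3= 14.67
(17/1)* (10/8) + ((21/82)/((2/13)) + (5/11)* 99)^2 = 59139949/26896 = 2198.84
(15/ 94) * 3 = 45/ 94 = 0.48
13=13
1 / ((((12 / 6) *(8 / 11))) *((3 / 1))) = 11 / 48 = 0.23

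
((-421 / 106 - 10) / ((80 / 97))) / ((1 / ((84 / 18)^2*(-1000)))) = 175979825 / 477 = 368930.45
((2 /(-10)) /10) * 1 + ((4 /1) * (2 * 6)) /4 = 599 /50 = 11.98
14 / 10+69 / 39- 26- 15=-2459 / 65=-37.83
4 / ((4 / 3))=3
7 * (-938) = -6566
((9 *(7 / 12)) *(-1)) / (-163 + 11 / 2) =1 / 30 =0.03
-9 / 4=-2.25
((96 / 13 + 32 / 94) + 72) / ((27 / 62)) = 3020144 / 16497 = 183.07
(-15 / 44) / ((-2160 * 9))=1 / 57024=0.00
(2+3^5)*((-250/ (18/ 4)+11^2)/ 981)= 144305/ 8829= 16.34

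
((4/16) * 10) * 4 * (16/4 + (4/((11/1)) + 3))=810/11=73.64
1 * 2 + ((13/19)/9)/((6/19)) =121/54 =2.24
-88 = -88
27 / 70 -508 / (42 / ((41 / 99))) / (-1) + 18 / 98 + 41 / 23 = 24639119 / 3347190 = 7.36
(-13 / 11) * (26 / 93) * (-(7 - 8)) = -338 / 1023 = -0.33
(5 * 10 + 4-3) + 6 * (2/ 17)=879/ 17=51.71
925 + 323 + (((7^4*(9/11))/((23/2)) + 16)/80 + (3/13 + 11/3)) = 1254.23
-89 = -89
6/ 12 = 1/ 2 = 0.50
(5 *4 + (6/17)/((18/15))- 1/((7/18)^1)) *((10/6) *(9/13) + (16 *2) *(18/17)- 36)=-449217/26299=-17.08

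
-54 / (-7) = 54 / 7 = 7.71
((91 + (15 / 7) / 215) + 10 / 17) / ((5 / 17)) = 468708 / 1505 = 311.43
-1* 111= -111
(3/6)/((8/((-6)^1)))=-3/8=-0.38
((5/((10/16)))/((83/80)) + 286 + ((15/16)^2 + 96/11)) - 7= 69257585/233728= 296.32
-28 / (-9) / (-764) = -7 / 1719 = -0.00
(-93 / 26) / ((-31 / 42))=63 / 13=4.85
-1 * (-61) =61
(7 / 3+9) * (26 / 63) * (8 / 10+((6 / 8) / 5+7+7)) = 66079 / 945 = 69.92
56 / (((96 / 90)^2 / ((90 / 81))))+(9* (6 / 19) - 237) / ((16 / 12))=-36763 / 304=-120.93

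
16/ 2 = 8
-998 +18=-980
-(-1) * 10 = 10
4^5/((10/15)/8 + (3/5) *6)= 278.01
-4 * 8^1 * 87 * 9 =-25056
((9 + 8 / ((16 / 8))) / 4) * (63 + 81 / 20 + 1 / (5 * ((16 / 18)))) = 34983 / 160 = 218.64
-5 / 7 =-0.71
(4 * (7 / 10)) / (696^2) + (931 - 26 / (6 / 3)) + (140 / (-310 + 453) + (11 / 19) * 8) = 3039044347019 / 3290395680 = 923.61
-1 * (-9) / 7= 9 / 7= 1.29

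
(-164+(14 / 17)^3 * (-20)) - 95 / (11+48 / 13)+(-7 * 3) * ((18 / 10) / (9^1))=-871928278 / 4691915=-185.84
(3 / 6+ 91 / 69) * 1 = 251 / 138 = 1.82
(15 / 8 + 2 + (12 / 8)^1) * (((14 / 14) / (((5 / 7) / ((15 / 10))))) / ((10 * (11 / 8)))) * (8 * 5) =1806 / 55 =32.84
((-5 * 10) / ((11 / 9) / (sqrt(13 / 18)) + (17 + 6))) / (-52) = 5175 / 123302 - 825 * sqrt(26) / 1602926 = 0.04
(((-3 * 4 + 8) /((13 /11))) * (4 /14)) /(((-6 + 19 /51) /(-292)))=-1310496 /26117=-50.18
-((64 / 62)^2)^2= -1048576 / 923521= -1.14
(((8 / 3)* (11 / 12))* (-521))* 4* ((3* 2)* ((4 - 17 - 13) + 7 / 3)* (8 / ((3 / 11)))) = 572916608 / 27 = 21219133.63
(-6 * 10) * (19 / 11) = -1140 / 11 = -103.64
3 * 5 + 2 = 17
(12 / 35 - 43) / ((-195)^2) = -1493 / 1330875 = -0.00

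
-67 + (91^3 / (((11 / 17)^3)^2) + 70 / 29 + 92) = 527493196649066 / 51375269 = 10267453.72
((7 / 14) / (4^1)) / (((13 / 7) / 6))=0.40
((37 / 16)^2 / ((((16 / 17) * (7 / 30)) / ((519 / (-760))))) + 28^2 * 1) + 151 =2001196259 / 2179072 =918.37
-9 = -9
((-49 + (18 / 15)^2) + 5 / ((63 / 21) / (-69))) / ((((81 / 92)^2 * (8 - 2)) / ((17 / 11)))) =-292380416 / 5412825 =-54.02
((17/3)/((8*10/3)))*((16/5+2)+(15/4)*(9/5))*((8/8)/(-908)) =-0.00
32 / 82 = 16 / 41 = 0.39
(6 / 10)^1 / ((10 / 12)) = 18 / 25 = 0.72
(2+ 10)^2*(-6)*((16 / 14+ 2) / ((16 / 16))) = -19008 / 7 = -2715.43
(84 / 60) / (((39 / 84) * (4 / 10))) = 98 / 13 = 7.54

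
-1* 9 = -9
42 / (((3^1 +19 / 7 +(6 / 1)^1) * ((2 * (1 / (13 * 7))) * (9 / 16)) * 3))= 35672 / 369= 96.67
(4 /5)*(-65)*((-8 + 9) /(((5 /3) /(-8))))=1248 /5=249.60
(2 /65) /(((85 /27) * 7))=54 /38675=0.00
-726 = -726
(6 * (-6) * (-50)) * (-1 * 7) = -12600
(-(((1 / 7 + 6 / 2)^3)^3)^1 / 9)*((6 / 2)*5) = -6036346088960 / 121060821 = -49862.09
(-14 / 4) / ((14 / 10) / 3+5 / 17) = -1785 / 388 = -4.60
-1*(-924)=924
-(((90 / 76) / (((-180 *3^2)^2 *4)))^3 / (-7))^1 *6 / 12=1 / 9752396399041314816000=0.00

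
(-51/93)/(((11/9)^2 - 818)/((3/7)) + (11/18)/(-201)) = 553554/1923134755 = 0.00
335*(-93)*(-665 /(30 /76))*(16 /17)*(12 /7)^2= 17275322880 /119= 145170780.50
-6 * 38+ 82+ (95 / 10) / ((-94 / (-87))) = -25795 / 188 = -137.21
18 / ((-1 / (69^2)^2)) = -408008178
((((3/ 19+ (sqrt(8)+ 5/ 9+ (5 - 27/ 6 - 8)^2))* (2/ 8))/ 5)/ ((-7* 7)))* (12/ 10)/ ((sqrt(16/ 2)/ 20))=-38963* sqrt(2)/ 111720 - 6/ 245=-0.52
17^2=289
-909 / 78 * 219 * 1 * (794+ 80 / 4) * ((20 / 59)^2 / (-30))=360097320 / 45253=7957.42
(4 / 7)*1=4 / 7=0.57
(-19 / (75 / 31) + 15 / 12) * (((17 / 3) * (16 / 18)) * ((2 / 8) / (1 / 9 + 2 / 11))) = -370447 / 13050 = -28.39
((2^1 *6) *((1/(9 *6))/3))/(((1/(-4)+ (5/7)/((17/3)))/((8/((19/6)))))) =-15232/10089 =-1.51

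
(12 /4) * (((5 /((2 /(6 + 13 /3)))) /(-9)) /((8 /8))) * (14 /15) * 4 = -868 /27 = -32.15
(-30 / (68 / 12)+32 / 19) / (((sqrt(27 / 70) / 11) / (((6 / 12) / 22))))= -583 * sqrt(210) / 5814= -1.45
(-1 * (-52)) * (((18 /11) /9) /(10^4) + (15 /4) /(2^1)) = 670319 /6875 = 97.50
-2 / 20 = -1 / 10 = -0.10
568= 568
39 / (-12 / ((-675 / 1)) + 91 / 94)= 824850 / 20851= 39.56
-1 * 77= -77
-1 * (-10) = 10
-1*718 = -718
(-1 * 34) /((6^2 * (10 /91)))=-1547 /180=-8.59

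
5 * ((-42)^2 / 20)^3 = 85766121 / 25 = 3430644.84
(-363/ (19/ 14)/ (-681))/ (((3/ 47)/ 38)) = 159236/ 681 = 233.83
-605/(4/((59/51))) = -35695/204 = -174.98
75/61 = 1.23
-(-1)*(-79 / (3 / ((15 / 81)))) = -395 / 81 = -4.88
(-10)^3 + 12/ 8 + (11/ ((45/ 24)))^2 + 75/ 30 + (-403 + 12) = -304331/ 225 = -1352.58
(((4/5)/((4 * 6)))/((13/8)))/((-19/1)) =-4/3705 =-0.00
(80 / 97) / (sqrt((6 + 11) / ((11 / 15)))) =16 * sqrt(2805) / 4947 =0.17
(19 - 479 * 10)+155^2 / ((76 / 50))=419327 / 38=11034.92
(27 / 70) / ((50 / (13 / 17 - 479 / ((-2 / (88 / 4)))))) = 172773 / 4250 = 40.65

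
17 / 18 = 0.94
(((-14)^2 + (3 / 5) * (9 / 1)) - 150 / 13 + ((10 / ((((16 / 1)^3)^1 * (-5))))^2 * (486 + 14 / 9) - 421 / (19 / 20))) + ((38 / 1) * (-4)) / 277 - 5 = -835658606294393 / 3228413460480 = -258.84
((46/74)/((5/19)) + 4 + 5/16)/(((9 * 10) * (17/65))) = 256841/905760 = 0.28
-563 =-563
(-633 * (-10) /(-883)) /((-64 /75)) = 237375 /28256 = 8.40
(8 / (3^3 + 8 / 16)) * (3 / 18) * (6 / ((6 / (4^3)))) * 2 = 1024 / 165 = 6.21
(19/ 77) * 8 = 152/ 77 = 1.97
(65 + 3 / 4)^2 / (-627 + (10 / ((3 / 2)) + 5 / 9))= -622521 / 89248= -6.98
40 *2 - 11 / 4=309 / 4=77.25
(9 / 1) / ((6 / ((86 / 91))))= 129 / 91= 1.42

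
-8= -8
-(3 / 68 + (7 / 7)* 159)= -10815 / 68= -159.04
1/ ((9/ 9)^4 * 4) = 0.25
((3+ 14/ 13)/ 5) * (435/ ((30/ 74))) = 56869/ 65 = 874.91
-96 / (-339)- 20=-2228 / 113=-19.72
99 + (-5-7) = 87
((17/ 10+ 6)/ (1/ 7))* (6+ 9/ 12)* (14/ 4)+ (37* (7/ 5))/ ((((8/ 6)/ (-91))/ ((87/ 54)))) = -1061389/ 240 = -4422.45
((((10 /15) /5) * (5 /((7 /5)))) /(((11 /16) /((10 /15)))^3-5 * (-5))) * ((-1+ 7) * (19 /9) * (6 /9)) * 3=24903680 /53873631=0.46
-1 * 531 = -531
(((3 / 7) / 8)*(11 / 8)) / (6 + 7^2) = 3 / 2240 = 0.00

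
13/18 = 0.72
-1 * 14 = -14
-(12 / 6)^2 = -4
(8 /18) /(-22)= -2 /99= -0.02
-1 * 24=-24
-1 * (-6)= 6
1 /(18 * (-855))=-1 /15390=-0.00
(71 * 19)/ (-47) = -1349/ 47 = -28.70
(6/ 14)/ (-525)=-1/ 1225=-0.00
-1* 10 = -10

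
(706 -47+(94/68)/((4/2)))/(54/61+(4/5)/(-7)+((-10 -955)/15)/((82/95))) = -11780197695/1317170506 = -8.94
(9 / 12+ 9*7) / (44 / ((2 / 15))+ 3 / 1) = 85 / 444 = 0.19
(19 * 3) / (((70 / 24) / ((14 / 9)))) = 152 / 5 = 30.40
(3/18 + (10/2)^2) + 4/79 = 11953/474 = 25.22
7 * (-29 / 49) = -29 / 7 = -4.14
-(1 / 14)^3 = -1 / 2744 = -0.00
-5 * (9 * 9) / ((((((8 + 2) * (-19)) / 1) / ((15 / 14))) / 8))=2430 / 133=18.27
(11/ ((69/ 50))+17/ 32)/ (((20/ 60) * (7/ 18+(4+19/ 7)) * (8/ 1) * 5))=1182699/ 13174400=0.09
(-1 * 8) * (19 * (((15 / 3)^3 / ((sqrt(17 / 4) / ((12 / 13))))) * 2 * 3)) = -2736000 * sqrt(17) / 221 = -51044.42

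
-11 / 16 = -0.69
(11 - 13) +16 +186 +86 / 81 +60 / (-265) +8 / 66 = 9489770 / 47223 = 200.96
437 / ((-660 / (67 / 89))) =-29279 / 58740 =-0.50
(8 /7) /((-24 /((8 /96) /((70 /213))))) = -71 /5880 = -0.01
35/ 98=5/ 14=0.36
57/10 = 5.70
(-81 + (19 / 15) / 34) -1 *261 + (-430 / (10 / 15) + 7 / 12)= -986.38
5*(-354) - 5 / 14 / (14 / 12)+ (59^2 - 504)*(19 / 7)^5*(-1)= -7401100258 / 16807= -440358.20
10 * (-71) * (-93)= 66030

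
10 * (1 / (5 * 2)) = 1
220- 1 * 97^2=-9189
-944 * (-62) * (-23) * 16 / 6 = -10769152 / 3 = -3589717.33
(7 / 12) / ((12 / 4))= 7 / 36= 0.19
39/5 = 7.80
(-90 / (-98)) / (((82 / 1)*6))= 15 / 8036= 0.00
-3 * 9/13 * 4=-8.31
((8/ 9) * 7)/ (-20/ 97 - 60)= -0.10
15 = 15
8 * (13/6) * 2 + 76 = 332/3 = 110.67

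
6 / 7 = 0.86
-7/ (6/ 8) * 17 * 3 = -476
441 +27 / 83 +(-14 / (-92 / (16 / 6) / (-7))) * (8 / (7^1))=2508878 / 5727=438.08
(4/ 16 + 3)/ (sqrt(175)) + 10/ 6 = 13 * sqrt(7)/ 140 + 5/ 3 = 1.91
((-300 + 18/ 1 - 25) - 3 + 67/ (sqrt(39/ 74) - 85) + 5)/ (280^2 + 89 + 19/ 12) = -1961733420/ 503543150957 - 804 * sqrt(2886)/ 503543150957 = -0.00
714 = 714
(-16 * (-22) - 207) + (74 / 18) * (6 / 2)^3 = 256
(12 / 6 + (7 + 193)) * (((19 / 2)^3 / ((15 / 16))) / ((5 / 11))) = 30481396 / 75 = 406418.61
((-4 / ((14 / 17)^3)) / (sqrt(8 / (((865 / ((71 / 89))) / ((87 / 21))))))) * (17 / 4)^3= -24137569 * sqrt(2219169610) / 361593344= -3144.62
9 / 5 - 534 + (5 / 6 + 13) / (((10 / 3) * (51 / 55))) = -538279 / 1020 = -527.72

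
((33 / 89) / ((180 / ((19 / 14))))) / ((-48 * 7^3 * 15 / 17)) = -3553 / 18462729600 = -0.00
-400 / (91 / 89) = -35600 / 91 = -391.21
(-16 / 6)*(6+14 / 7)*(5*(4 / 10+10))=-3328 / 3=-1109.33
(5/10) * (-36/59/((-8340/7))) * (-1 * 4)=-42/41005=-0.00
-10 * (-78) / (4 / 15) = 2925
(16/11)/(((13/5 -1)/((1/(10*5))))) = 1/55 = 0.02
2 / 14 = 1 / 7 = 0.14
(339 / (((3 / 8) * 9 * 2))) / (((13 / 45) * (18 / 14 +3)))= 1582 / 39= 40.56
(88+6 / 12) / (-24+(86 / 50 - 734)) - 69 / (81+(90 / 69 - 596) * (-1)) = -128779743 / 587667374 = -0.22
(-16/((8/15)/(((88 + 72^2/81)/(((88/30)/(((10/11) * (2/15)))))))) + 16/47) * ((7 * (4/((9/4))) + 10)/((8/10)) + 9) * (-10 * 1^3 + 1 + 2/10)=1426931776/23265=61333.84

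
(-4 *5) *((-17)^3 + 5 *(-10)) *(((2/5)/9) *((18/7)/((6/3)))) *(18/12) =8508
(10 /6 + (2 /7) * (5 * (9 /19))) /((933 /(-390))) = -121550 /124089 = -0.98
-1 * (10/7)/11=-10/77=-0.13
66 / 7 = 9.43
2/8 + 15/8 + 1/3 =59/24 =2.46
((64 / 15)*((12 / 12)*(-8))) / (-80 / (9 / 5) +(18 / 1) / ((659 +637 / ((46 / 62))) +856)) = 0.77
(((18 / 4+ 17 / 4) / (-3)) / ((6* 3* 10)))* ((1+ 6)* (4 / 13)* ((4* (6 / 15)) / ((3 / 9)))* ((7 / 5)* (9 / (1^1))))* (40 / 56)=-98 / 65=-1.51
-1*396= -396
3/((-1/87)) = -261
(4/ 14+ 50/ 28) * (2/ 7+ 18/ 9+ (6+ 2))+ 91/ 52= 4519/ 196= 23.06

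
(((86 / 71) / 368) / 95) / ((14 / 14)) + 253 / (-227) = -313983479 / 281725160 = -1.11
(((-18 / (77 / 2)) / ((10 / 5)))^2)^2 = 104976 / 35153041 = 0.00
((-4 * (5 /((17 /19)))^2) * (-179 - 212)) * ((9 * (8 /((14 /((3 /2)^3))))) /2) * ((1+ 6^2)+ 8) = 2269832625 /119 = 19074223.74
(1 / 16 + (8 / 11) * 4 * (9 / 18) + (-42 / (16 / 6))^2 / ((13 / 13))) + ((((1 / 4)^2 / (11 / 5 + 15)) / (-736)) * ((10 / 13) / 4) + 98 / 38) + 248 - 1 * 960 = -2530603201385 / 5503207424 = -459.84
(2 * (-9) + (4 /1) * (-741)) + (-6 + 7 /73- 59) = -3046.90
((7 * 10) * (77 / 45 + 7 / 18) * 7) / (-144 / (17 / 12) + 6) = -5831 / 542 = -10.76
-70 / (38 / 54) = -1890 / 19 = -99.47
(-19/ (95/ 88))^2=7744/ 25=309.76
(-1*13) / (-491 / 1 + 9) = 13 / 482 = 0.03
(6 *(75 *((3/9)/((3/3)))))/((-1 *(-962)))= 75/481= 0.16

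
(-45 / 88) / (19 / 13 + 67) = -117 / 15664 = -0.01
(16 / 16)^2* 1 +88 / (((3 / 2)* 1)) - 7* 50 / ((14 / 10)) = -571 / 3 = -190.33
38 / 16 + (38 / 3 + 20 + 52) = 87.04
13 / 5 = 2.60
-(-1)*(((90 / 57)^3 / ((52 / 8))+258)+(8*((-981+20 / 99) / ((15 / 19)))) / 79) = 1389156641074 / 10460626605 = 132.80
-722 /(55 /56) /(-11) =40432 /605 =66.83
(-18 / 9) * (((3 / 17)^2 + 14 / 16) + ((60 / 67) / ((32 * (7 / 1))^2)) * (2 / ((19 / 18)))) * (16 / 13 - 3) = 24045983305 / 7499212448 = 3.21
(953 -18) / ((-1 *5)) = -187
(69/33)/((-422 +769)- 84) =23/2893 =0.01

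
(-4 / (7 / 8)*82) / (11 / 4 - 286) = 10496 / 7931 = 1.32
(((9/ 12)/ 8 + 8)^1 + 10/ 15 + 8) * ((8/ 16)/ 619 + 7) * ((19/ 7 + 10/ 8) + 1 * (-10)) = -785579769/ 1109248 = -708.21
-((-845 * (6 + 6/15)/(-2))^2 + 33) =-7311649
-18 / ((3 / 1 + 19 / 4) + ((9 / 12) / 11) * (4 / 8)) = -1584 / 685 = -2.31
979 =979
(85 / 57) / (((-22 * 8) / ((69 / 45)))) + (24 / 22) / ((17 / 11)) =354505 / 511632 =0.69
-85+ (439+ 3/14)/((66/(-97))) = -730.51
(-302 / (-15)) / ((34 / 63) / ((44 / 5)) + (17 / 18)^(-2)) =40322436 / 2368145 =17.03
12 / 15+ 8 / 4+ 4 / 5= 18 / 5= 3.60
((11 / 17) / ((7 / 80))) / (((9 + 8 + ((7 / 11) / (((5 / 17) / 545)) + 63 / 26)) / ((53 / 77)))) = 1212640 / 285553233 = 0.00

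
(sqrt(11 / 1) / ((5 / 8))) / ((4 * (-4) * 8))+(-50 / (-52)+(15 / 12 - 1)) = 63 / 52 - sqrt(11) / 80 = 1.17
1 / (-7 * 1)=-1 / 7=-0.14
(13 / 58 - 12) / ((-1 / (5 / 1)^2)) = 17075 / 58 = 294.40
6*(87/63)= 58/7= 8.29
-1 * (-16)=16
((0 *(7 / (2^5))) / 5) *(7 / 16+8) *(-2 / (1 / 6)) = 0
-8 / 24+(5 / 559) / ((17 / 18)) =-0.32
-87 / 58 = -3 / 2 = -1.50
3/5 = 0.60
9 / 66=3 / 22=0.14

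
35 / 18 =1.94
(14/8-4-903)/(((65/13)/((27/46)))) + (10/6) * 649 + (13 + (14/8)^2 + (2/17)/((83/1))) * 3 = 7972455443/7788720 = 1023.59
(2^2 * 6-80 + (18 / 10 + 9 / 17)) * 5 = -4562 / 17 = -268.35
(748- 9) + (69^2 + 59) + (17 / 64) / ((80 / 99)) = 28463763 / 5120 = 5559.33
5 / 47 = 0.11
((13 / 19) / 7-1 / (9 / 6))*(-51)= 3859 / 133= 29.02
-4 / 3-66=-202 / 3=-67.33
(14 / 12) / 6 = 7 / 36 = 0.19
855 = 855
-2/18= -1/9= -0.11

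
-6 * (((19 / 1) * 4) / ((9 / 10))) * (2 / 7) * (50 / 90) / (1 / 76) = -1155200 / 189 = -6112.17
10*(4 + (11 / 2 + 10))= 195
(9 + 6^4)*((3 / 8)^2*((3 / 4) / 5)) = 7047 / 256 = 27.53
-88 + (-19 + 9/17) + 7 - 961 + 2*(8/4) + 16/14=-1055.33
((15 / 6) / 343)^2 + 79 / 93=37179409 / 43765428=0.85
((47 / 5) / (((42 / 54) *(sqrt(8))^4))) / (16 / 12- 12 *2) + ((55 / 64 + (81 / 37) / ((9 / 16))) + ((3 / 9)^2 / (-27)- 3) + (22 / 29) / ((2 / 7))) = 174510788509 / 39715764480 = 4.39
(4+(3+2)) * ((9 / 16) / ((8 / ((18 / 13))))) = 0.88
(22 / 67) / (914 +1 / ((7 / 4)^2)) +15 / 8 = 22517317 / 12006936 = 1.88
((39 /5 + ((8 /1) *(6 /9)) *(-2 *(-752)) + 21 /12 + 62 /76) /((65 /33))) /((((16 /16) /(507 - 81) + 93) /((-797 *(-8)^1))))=68391618823308 /244647325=279551.88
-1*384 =-384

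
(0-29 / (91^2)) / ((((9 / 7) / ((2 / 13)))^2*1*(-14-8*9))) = 58 / 99477963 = 0.00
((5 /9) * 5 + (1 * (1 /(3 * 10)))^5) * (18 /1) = 67500001 /1350000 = 50.00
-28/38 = -14/19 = -0.74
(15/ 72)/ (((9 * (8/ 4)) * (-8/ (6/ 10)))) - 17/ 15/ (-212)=1367/ 305280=0.00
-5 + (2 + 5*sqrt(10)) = -3 + 5*sqrt(10) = 12.81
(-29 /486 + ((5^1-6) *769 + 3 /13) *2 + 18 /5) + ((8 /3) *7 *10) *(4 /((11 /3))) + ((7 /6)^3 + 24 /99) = -1846605479 /1389960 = -1328.53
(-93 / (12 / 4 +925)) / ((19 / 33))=-3069 / 17632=-0.17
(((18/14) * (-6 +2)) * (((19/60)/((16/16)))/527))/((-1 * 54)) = 19/332010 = 0.00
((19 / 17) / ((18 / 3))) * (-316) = -3002 / 51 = -58.86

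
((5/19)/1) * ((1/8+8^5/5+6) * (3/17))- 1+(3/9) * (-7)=2335661/7752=301.30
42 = 42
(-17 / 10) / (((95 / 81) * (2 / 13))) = -17901 / 1900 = -9.42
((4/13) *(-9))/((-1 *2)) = 18/13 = 1.38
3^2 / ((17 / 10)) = 90 / 17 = 5.29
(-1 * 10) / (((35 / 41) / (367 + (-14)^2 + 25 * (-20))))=-738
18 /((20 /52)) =234 /5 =46.80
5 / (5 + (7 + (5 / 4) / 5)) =20 / 49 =0.41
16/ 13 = 1.23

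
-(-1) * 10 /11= 10 /11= 0.91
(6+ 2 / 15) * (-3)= -92 / 5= -18.40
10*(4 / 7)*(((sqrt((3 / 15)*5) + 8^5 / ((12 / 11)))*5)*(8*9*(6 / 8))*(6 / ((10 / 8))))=1557187200 / 7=222455314.29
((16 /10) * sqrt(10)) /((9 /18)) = 16 * sqrt(10) /5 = 10.12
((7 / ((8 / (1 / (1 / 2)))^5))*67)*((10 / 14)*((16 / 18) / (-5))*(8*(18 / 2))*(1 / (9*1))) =-67 / 144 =-0.47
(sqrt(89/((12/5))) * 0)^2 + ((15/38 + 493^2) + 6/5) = 46179613/190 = 243050.59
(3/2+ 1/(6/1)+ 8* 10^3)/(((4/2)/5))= 120025/6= 20004.17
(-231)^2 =53361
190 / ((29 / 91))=17290 / 29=596.21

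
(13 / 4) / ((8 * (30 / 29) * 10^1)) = 377 / 9600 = 0.04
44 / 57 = 0.77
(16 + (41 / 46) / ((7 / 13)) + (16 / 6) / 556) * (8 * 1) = 141.28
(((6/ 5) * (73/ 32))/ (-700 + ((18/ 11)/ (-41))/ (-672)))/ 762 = -0.00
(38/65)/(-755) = -38/49075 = -0.00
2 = 2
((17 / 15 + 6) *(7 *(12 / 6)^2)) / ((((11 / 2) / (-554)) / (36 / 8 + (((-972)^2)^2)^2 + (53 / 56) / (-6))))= -1586948887514606116251036075169 / 99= -16029786742571778952030670000.00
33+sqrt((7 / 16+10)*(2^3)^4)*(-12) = 33-192*sqrt(167) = -2448.19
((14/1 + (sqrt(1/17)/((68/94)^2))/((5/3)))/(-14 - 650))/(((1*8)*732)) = -7/1944192 - 2209*sqrt(17)/127357537280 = -0.00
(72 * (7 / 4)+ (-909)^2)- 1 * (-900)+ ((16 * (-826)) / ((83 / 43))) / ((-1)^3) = 69234769 / 83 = 834153.84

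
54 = 54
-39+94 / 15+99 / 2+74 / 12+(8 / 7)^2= 17816 / 735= 24.24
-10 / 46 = -5 / 23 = -0.22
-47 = -47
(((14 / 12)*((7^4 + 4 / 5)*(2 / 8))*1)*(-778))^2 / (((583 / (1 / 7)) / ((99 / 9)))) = 800631295.34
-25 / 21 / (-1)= 1.19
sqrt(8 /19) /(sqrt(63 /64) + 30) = 0.02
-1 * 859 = -859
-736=-736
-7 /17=-0.41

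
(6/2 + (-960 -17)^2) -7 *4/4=954525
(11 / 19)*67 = 737 / 19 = 38.79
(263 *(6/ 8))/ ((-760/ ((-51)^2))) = -2052189/ 3040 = -675.06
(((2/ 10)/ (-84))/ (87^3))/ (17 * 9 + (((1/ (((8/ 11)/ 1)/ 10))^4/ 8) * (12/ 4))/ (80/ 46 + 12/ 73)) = -1636352/ 3256152650462580435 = -0.00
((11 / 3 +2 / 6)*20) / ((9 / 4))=320 / 9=35.56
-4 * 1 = -4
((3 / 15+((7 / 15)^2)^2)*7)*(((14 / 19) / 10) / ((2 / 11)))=3375757 / 4809375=0.70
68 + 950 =1018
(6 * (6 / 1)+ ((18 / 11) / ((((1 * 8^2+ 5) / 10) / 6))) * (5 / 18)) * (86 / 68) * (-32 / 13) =-6335104 / 55913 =-113.30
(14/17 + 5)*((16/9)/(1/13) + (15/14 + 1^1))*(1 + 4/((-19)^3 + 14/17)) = 369721133/2522562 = 146.57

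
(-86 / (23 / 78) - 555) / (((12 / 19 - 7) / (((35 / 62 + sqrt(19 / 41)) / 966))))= 0.17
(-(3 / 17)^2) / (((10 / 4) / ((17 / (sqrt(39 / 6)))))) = -18 * sqrt(26) / 1105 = -0.08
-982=-982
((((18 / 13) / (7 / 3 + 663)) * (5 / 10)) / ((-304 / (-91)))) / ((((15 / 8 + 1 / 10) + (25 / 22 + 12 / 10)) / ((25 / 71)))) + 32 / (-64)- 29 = -43052008231 / 1459391368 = -29.50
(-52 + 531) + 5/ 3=1442/ 3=480.67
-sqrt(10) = -3.16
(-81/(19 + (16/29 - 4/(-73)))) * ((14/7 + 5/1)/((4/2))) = -1200339/83014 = -14.46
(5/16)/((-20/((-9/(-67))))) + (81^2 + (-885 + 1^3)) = 24342967/4288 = 5677.00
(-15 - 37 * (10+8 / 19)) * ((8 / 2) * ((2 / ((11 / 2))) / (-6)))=20296 / 209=97.11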